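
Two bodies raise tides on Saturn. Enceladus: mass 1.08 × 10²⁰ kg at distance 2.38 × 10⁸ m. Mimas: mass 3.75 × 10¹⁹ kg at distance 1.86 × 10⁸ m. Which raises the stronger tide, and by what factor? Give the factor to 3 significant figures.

Enceladus, by a factor of ≈ 1.37

The tide-raising term goes as M/d³ (the gradient of a 1/d² field).
Enceladus: (1.08 × 10²⁰) / (2.38 × 10⁸)³ = 8.011 × 10⁻⁶
Mimas: (3.75 × 10¹⁹) / (1.86 × 10⁸)³ = 5.828 × 10⁻⁶
Ratio (larger/smaller) = 1.37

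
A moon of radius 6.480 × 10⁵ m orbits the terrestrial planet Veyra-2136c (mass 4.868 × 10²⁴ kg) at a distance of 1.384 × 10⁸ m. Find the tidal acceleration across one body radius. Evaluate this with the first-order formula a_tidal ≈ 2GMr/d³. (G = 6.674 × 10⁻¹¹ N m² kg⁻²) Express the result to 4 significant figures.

a_tidal = 2GMr/d³
        = 2 × (6.674 × 10⁻¹¹) × (4.868 × 10²⁴) × (6.480 × 10⁵) / (1.384 × 10⁸)³
        = 1.588 × 10⁻⁴ m/s²

1.588 × 10⁻⁴ m/s²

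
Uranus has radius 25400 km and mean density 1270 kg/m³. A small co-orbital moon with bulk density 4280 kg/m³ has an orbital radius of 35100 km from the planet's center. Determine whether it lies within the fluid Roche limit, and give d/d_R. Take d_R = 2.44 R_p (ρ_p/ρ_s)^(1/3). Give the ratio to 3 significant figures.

inside; d/d_R ≈ 0.849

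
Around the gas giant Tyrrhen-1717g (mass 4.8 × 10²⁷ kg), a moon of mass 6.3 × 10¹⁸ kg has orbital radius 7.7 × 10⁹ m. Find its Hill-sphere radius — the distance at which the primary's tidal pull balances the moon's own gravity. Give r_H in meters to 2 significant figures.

5.8 × 10⁶ m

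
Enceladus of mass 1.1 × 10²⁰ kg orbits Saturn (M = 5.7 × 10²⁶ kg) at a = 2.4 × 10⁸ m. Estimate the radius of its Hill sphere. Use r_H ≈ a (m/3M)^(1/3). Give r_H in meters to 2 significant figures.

9.6 × 10⁵ m

r_H ≈ a (m/3M)^(1/3)
    = (2.4 × 10⁸) × (1.1 × 10²⁰ / (3 × 5.7 × 10²⁶))^(1/3)
    = 9.6 × 10⁵ m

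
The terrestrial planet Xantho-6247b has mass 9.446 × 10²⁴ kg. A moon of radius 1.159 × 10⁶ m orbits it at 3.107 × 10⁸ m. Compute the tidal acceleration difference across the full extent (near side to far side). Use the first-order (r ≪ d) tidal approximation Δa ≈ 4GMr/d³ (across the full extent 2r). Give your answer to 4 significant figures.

9.744 × 10⁻⁵ m/s²

The field gradient is 2GM/d³; across the full diameter 2r the difference is 4GMr/d³.
a_tidal = 4GMr/d³
        = 4 × (6.674 × 10⁻¹¹) × (9.446 × 10²⁴) × (1.159 × 10⁶) / (3.107 × 10⁸)³
        = 9.744 × 10⁻⁵ m/s²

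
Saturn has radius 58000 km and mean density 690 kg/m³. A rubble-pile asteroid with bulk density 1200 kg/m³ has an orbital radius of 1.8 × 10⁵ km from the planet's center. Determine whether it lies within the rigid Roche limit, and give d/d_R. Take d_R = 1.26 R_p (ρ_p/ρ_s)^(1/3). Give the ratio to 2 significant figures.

outside; d/d_R ≈ 3.0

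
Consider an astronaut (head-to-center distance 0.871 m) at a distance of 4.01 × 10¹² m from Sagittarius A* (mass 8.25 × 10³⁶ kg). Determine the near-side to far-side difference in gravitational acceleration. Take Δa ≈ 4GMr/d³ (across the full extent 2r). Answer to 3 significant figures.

Δg = 4GMr/d³
   = 4 × (6.674 × 10⁻¹¹) × (8.25 × 10³⁶) × (0.871) / (4.01 × 10¹²)³
   = 2.97 × 10⁻¹¹ m/s²

2.97 × 10⁻¹¹ m/s²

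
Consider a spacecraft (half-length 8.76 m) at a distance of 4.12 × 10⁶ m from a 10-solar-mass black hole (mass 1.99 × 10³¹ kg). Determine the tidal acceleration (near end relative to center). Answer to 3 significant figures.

3.33 × 10² m/s²

Since r ≪ d, expand the inverse-square field across one radius to get the leading 2GMr/d³ term.
Δa = 2GMr/d³
   = 2 × (6.674 × 10⁻¹¹) × (1.99 × 10³¹) × (8.76) / (4.12 × 10⁶)³
   = 3.33 × 10² m/s²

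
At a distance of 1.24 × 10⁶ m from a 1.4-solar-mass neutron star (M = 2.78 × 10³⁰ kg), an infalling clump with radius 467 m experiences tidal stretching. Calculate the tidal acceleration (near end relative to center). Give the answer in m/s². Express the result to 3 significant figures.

Differencing GM/(d−r)² and GM/d² to first order in r/d gives 2GMr/d³.
a_tidal = 2GMr/d³
        = 2 × (6.674 × 10⁻¹¹) × (2.78 × 10³⁰) × (467) / (1.24 × 10⁶)³
        = 9.09 × 10⁴ m/s²

9.09 × 10⁴ m/s²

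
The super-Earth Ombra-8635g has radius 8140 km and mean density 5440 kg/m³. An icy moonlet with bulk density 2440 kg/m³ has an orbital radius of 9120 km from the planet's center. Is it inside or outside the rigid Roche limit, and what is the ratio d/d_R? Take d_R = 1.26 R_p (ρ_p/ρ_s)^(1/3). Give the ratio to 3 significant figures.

inside; d/d_R ≈ 0.681

d_R = 1.26 × (8140 km) × (5440/2440)^(1/3) = 13400 km
d/d_R = (9120) / (13400) = 0.681
Since d/d_R < 1, the body is inside the Roche limit.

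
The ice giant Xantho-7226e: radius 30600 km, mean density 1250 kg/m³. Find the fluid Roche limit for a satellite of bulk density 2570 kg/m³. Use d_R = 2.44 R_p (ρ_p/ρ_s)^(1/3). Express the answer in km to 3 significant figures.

58700 km

d_R = 2.44 × 30600 km × (1250/2570)^(1/3)
    = 58700 km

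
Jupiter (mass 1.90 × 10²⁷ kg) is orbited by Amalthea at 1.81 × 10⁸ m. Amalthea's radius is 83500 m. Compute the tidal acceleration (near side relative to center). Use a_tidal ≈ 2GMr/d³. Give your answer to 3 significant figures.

Differencing GM/(d−r)² and GM/d² to first order in r/d gives 2GMr/d³.
Δg = 2GMr/d³
   = 2 × (6.674 × 10⁻¹¹) × (1.90 × 10²⁷) × (83500) / (1.81 × 10⁸)³
   = 3.57 × 10⁻³ m/s²

3.57 × 10⁻³ m/s²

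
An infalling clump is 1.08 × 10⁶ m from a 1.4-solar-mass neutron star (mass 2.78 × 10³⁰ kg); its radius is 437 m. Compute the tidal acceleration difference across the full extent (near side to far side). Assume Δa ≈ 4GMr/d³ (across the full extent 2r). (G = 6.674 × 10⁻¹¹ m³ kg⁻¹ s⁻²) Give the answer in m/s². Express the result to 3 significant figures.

2.57 × 10⁵ m/s²

Δa = 4GMr/d³
   = 4 × (6.674 × 10⁻¹¹) × (2.78 × 10³⁰) × (437) / (1.08 × 10⁶)³
   = 2.57 × 10⁵ m/s²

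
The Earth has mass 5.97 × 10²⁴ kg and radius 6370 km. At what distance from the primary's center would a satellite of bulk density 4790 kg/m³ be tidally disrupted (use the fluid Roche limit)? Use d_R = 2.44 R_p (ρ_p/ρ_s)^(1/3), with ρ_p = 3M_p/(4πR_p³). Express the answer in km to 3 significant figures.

ρ_p = 3M_p/(4πR_p³) = 3 × (5.97 × 10²⁴) / (4π × (6.37 × 10⁶ m)³) = 5510 kg/m³
d_R = 2.44 × 6370 km × (5510/4790)^(1/3)
    = 16300 km

16300 km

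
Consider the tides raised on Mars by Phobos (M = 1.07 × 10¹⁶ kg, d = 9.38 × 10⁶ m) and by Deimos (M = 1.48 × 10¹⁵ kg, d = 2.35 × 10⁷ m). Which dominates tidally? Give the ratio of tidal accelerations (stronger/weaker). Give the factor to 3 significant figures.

Phobos, by a factor of ≈ 114

The tide-raising term goes as M/d³ (the gradient of a 1/d² field).
Phobos: (1.07 × 10¹⁶) / (9.38 × 10⁶)³ = 1.297 × 10⁻⁵
Deimos: (1.48 × 10¹⁵) / (2.35 × 10⁷)³ = 1.140 × 10⁻⁷
Ratio (larger/smaller) = 114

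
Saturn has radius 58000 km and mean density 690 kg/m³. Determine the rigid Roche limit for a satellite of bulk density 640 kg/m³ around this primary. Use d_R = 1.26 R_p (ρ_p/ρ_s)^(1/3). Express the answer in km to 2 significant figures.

75000 km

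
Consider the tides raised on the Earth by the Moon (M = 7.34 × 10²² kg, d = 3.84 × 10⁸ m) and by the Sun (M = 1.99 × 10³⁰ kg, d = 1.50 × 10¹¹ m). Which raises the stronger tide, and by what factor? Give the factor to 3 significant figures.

Tidal acceleration ∝ M/d³, so compare M/d³ for each.
The Moon: (7.34 × 10²²) / (3.84 × 10⁸)³ = 1.296 × 10⁻³
The Sun: (1.99 × 10³⁰) / (1.50 × 10¹¹)³ = 5.896 × 10⁻⁴
Ratio (larger/smaller) = 2.20

The Moon, by a factor of ≈ 2.20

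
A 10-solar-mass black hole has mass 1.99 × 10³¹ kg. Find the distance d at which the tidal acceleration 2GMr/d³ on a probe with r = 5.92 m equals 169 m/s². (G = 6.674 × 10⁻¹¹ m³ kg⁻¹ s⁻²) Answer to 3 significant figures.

4.53 × 10⁶ m

2GMr/d³ = a_tidal  ⇒  d = (2GMr / a_tidal)^(1/3)
d = (2 × 6.674×10⁻¹¹ × (1.99 × 10³¹) × (5.92) / (169))^(1/3)
  = 4.53 × 10⁶ m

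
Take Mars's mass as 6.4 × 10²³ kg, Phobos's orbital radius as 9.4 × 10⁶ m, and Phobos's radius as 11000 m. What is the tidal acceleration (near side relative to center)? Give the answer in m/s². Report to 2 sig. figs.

Since r ≪ d, expand the inverse-square field across one radius to get the leading 2GMr/d³ term.
a_tidal = 2GMr/d³
        = 2 × (6.674 × 10⁻¹¹) × (6.4 × 10²³) × (11000) / (9.4 × 10⁶)³
        = 1.1 × 10⁻³ m/s²

1.1 × 10⁻³ m/s²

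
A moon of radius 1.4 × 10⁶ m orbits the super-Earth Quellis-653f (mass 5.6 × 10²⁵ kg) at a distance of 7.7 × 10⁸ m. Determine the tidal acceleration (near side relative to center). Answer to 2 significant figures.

The tidal stretch is the gradient of GM/d² times the body's extent r, hence the 1/d³ dependence.
a_tidal = 2GMr/d³
        = 2 × (6.674 × 10⁻¹¹) × (5.6 × 10²⁵) × (1.4 × 10⁶) / (7.7 × 10⁸)³
        = 2.3 × 10⁻⁵ m/s²

2.3 × 10⁻⁵ m/s²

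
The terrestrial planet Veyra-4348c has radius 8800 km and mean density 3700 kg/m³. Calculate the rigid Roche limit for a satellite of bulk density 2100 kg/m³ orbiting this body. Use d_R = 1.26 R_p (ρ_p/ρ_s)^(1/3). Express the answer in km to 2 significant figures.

13000 km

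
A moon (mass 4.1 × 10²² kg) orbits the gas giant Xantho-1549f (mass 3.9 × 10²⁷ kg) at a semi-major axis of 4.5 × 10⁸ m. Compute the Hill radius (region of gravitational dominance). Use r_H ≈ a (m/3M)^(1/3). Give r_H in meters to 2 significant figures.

6.8 × 10⁶ m

r_H ≈ a (m/3M)^(1/3)
    = (4.5 × 10⁸) × (4.1 × 10²² / (3 × 3.9 × 10²⁷))^(1/3)
    = 6.8 × 10⁶ m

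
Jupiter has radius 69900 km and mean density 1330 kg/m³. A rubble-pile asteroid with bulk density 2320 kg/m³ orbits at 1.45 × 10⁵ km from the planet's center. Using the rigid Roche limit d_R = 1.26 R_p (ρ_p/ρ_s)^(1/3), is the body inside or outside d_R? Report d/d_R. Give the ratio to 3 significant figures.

outside; d/d_R ≈ 1.98

d_R = 1.26 × (69900 km) × (1330/2320)^(1/3) = 73160 km
d/d_R = (1.45 × 10⁵) / (73160) = 1.98
Since d/d_R > 1, the body is outside the Roche limit.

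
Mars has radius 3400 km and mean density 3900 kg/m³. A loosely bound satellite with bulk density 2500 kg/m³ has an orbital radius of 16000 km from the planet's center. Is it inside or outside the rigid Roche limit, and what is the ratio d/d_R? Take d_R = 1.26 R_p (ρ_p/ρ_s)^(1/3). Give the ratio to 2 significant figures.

outside; d/d_R ≈ 3.2

d_R = 1.26 × (3400 km) × (3900/2500)^(1/3) = 4968 km
d/d_R = (16000) / (4968) = 3.2
Since d/d_R > 1, the body is outside the Roche limit.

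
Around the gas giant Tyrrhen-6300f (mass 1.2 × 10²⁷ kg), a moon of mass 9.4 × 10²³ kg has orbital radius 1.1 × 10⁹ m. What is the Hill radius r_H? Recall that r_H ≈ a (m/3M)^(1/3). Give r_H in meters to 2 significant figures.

7.0 × 10⁷ m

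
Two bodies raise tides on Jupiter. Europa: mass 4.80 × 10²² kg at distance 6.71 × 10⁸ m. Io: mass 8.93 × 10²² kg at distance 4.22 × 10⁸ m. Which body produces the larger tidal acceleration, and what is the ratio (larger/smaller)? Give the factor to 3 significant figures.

Io, by a factor of ≈ 7.48

Tidal stretch scales as M/d³; compute that for each body.
Europa: (4.80 × 10²²) / (6.71 × 10⁸)³ = 1.589 × 10⁻⁴
Io: (8.93 × 10²²) / (4.22 × 10⁸)³ = 1.188 × 10⁻³
Ratio (larger/smaller) = 7.48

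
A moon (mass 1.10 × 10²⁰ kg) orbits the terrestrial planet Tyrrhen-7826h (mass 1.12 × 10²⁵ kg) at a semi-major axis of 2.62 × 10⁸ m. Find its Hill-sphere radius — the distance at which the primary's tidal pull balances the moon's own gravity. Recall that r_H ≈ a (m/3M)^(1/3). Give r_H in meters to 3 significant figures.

3.89 × 10⁶ m

r_H ≈ a (m/3M)^(1/3)
    = (2.62 × 10⁸) × (1.10 × 10²⁰ / (3 × 1.12 × 10²⁵))^(1/3)
    = 3.89 × 10⁶ m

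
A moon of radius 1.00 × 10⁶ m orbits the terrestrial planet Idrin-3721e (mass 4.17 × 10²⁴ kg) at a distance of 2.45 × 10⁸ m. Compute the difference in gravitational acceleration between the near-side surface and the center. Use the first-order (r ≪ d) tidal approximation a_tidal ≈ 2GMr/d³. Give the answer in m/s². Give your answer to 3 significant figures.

3.78 × 10⁻⁵ m/s²

a_tidal = 2GMr/d³
        = 2 × (6.674 × 10⁻¹¹) × (4.17 × 10²⁴) × (1.00 × 10⁶) / (2.45 × 10⁸)³
        = 3.78 × 10⁻⁵ m/s²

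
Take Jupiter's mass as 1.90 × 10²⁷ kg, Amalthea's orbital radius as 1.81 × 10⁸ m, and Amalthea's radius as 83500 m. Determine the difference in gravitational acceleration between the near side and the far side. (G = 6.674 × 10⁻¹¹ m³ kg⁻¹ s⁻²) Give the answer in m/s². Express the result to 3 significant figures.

Δg = 4GMr/d³
   = 4 × (6.674 × 10⁻¹¹) × (1.90 × 10²⁷) × (83500) / (1.81 × 10⁸)³
   = 7.14 × 10⁻³ m/s²

7.14 × 10⁻³ m/s²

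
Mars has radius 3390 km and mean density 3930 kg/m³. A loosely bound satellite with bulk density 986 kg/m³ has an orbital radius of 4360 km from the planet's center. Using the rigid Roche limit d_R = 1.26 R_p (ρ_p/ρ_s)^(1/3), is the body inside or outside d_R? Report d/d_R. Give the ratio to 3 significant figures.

inside; d/d_R ≈ 0.644

d_R = 1.26 × (3390 km) × (3930/986)^(1/3) = 6772 km
d/d_R = (4360) / (6772) = 0.644
Since d/d_R < 1, the body is inside the Roche limit.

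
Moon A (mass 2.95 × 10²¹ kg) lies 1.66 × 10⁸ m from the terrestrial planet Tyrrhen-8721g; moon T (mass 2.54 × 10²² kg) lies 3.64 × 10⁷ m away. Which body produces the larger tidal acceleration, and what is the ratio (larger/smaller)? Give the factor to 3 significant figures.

Tidal acceleration ∝ M/d³, so compare M/d³ for each.
Moon A: (2.95 × 10²¹) / (1.66 × 10⁸)³ = 6.449 × 10⁻⁴
Moon T: (2.54 × 10²²) / (3.64 × 10⁷)³ = 5.267 × 10⁻¹
Ratio (larger/smaller) = 817

Moon T, by a factor of ≈ 817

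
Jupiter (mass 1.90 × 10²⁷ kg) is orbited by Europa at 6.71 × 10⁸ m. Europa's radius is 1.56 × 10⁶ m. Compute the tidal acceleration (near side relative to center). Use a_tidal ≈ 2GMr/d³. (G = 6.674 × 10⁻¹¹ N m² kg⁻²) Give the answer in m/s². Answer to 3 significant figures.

1.31 × 10⁻³ m/s²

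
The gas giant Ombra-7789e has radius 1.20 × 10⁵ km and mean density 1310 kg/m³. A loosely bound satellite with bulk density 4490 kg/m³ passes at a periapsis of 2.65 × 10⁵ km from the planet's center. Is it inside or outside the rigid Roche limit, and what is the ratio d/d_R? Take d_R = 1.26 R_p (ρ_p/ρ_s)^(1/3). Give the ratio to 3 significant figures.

outside; d/d_R ≈ 2.64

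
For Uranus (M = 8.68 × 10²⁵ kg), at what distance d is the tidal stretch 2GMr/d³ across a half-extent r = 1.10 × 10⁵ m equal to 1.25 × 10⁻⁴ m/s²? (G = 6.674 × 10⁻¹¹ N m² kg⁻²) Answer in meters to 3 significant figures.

2.17 × 10⁸ m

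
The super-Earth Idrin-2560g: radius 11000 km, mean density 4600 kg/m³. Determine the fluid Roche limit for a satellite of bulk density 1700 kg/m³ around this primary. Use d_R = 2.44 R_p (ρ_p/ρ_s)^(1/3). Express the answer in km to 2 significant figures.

37000 km

d_R = 2.44 × 11000 km × (4600/1700)^(1/3)
    = 37000 km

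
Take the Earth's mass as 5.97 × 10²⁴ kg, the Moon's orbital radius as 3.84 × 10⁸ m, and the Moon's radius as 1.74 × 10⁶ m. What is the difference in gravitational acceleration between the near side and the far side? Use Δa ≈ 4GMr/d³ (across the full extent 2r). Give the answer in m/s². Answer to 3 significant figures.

4.90 × 10⁻⁵ m/s²

a_tidal = 4GMr/d³
        = 4 × (6.674 × 10⁻¹¹) × (5.97 × 10²⁴) × (1.74 × 10⁶) / (3.84 × 10⁸)³
        = 4.90 × 10⁻⁵ m/s²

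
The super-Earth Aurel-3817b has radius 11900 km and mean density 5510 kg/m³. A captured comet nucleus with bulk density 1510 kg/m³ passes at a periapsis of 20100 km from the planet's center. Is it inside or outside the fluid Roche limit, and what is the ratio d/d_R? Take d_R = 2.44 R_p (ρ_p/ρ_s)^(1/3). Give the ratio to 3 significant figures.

d_R = 2.44 × (11900 km) × (5510/1510)^(1/3) = 44700 km
d/d_R = (20100) / (44700) = 0.450
Since d/d_R < 1, the body is inside the Roche limit.

inside; d/d_R ≈ 0.450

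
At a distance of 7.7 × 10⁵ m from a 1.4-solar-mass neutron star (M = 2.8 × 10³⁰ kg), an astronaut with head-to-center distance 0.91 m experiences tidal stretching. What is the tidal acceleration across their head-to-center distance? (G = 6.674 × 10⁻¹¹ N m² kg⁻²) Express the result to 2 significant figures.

7.4 × 10² m/s²

a_tidal = 2GMr/d³
        = 2 × (6.674 × 10⁻¹¹) × (2.8 × 10³⁰) × (0.91) / (7.7 × 10⁵)³
        = 7.4 × 10² m/s²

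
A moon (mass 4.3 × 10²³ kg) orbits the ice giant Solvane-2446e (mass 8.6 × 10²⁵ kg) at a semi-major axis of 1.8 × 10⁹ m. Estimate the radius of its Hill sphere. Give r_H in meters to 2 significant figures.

2.1 × 10⁸ m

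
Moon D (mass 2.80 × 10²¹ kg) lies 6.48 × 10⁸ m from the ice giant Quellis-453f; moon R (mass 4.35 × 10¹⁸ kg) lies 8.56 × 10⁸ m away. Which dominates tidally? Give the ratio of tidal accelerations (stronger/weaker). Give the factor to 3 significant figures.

Tidal acceleration ∝ M/d³, so compare M/d³ for each.
Moon D: (2.80 × 10²¹) / (6.48 × 10⁸)³ = 1.029 × 10⁻⁵
Moon R: (4.35 × 10¹⁸) / (8.56 × 10⁸)³ = 6.935 × 10⁻⁹
Ratio (larger/smaller) = 1480

Moon D, by a factor of ≈ 1480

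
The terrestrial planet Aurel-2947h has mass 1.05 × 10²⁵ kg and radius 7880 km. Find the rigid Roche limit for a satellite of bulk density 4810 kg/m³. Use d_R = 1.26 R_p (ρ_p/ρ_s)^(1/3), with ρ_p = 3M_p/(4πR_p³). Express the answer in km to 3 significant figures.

10100 km

ρ_p = 3M_p/(4πR_p³) = 3 × (1.05 × 10²⁵) / (4π × (7.88 × 10⁶ m)³) = 5120 kg/m³
d_R = 1.26 × 7880 km × (5120/4810)^(1/3)
    = 10100 km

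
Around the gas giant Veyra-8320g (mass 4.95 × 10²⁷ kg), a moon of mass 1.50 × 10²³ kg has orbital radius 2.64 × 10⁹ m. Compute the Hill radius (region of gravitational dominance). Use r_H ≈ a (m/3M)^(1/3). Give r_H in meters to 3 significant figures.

r_H ≈ a (m/3M)^(1/3)
    = (2.64 × 10⁹) × (1.50 × 10²³ / (3 × 4.95 × 10²⁷))^(1/3)
    = 5.71 × 10⁷ m

5.71 × 10⁷ m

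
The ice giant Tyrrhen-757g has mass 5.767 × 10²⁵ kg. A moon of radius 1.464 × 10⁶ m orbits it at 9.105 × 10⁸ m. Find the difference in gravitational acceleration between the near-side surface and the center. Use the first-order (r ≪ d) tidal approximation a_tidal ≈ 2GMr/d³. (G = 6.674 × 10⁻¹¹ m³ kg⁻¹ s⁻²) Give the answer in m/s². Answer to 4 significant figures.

1.493 × 10⁻⁵ m/s²

a_tidal = 2GMr/d³
        = 2 × (6.674 × 10⁻¹¹) × (5.767 × 10²⁵) × (1.464 × 10⁶) / (9.105 × 10⁸)³
        = 1.493 × 10⁻⁵ m/s²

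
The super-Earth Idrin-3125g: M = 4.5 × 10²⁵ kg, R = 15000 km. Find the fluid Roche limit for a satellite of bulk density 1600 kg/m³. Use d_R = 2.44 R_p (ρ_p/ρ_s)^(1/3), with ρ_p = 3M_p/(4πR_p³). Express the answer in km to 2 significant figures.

46000 km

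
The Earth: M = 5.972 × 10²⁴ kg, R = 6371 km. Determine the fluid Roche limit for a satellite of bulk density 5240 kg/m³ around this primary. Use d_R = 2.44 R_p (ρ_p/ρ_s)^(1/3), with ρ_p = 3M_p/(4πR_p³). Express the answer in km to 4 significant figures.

ρ_p = 3M_p/(4πR_p³) = 3 × (5.972 × 10²⁴) / (4π × (6.371 × 10⁶ m)³) = 5513 kg/m³
d_R = 2.44 × 6371 km × (5513/5240)^(1/3)
    = 15810 km

15810 km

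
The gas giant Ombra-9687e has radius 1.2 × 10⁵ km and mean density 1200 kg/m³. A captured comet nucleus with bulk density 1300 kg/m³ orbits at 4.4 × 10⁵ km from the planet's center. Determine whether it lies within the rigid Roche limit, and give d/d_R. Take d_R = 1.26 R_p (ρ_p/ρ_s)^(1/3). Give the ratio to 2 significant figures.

outside; d/d_R ≈ 3.0

d_R = 1.26 × (1.2 × 10⁵ km) × (1200/1300)^(1/3) = 1.472 × 10⁵ km
d/d_R = (4.4 × 10⁵) / (1.472 × 10⁵) = 3.0
Since d/d_R > 1, the body is outside the Roche limit.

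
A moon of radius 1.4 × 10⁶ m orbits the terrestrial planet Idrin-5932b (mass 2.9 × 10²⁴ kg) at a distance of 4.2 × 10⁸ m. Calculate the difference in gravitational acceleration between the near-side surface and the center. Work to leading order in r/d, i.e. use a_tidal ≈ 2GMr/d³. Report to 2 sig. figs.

a_tidal = 2GMr/d³
        = 2 × (6.674 × 10⁻¹¹) × (2.9 × 10²⁴) × (1.4 × 10⁶) / (4.2 × 10⁸)³
        = 7.3 × 10⁻⁶ m/s²

7.3 × 10⁻⁶ m/s²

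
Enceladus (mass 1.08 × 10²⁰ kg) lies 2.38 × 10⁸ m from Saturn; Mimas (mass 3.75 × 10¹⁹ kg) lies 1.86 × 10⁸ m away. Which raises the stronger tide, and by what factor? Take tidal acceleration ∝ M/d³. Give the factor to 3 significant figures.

Tidal stretch scales as M/d³; compute that for each body.
Enceladus: (1.08 × 10²⁰) / (2.38 × 10⁸)³ = 8.011 × 10⁻⁶
Mimas: (3.75 × 10¹⁹) / (1.86 × 10⁸)³ = 5.828 × 10⁻⁶
Ratio (larger/smaller) = 1.37

Enceladus, by a factor of ≈ 1.37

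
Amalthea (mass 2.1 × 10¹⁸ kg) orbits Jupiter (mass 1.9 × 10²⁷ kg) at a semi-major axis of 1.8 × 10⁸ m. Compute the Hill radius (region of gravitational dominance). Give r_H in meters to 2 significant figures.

1.3 × 10⁵ m

r_H ≈ a (m/3M)^(1/3)
    = (1.8 × 10⁸) × (2.1 × 10¹⁸ / (3 × 1.9 × 10²⁷))^(1/3)
    = 1.3 × 10⁵ m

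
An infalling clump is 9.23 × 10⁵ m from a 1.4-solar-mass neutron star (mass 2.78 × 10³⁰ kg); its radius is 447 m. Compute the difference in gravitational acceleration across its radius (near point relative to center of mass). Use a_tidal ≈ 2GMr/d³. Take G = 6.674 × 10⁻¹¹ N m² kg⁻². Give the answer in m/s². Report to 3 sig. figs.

2.11 × 10⁵ m/s²

Δg = 2GMr/d³
   = 2 × (6.674 × 10⁻¹¹) × (2.78 × 10³⁰) × (447) / (9.23 × 10⁵)³
   = 2.11 × 10⁵ m/s²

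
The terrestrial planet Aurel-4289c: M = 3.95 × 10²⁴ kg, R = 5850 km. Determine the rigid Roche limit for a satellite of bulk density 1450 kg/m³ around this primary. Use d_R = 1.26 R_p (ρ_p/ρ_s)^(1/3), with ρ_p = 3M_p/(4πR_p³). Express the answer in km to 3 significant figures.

10900 km

ρ_p = 3M_p/(4πR_p³) = 3 × (3.95 × 10²⁴) / (4π × (5.85 × 10⁶ m)³) = 4710 kg/m³
d_R = 1.26 × 5850 km × (4710/1450)^(1/3)
    = 10900 km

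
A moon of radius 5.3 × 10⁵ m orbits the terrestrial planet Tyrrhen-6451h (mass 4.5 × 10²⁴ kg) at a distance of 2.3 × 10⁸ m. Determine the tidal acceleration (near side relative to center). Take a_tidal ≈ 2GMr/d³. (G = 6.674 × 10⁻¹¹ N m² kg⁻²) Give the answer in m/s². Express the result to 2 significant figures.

2.6 × 10⁻⁵ m/s²

a_tidal = 2GMr/d³
        = 2 × (6.674 × 10⁻¹¹) × (4.5 × 10²⁴) × (5.3 × 10⁵) / (2.3 × 10⁸)³
        = 2.6 × 10⁻⁵ m/s²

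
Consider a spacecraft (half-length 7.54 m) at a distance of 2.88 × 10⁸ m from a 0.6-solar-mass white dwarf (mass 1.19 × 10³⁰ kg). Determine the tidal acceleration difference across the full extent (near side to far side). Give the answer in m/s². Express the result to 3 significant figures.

1.00 × 10⁻⁴ m/s²

Δg = 4GMr/d³
   = 4 × (6.674 × 10⁻¹¹) × (1.19 × 10³⁰) × (7.54) / (2.88 × 10⁸)³
   = 1.00 × 10⁻⁴ m/s²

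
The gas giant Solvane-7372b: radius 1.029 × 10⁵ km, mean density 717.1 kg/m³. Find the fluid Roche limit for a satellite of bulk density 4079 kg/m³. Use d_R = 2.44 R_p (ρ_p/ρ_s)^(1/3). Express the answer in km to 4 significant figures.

1.407 × 10⁵ km

d_R = 2.44 × 1.029 × 10⁵ km × (717.1/4079)^(1/3)
    = 1.407 × 10⁵ km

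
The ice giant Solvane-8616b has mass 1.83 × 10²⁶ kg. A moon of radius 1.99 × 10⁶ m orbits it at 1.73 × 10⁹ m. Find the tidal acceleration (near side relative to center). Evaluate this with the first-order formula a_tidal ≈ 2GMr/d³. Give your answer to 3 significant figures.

9.39 × 10⁻⁶ m/s²

Differencing GM/(d−r)² and GM/d² to first order in r/d gives 2GMr/d³.
a_tidal = 2GMr/d³
        = 2 × (6.674 × 10⁻¹¹) × (1.83 × 10²⁶) × (1.99 × 10⁶) / (1.73 × 10⁹)³
        = 9.39 × 10⁻⁶ m/s²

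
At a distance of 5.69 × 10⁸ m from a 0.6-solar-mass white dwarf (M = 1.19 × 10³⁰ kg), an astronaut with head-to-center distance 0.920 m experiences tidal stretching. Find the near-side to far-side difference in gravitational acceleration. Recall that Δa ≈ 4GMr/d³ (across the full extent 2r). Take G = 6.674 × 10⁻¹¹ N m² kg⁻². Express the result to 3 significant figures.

1.59 × 10⁻⁶ m/s²

Δg = 4GMr/d³
   = 4 × (6.674 × 10⁻¹¹) × (1.19 × 10³⁰) × (0.920) / (5.69 × 10⁸)³
   = 1.59 × 10⁻⁶ m/s²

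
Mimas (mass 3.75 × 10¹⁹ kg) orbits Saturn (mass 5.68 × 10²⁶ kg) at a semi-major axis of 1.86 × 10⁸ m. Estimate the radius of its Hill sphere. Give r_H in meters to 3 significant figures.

r_H ≈ a (m/3M)^(1/3)
    = (1.86 × 10⁸) × (3.75 × 10¹⁹ / (3 × 5.68 × 10²⁶))^(1/3)
    = 5.21 × 10⁵ m

5.21 × 10⁵ m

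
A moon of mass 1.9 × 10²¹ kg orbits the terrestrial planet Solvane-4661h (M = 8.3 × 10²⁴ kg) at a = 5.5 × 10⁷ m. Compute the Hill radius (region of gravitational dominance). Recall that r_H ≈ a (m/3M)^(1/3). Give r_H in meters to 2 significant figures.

2.3 × 10⁶ m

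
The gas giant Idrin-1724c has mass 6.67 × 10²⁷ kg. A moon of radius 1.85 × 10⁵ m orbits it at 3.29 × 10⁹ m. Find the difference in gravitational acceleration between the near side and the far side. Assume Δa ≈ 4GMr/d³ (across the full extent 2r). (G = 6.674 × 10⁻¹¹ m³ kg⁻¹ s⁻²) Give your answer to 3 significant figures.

Δg = 4GMr/d³
   = 4 × (6.674 × 10⁻¹¹) × (6.67 × 10²⁷) × (1.85 × 10⁵) / (3.29 × 10⁹)³
   = 9.25 × 10⁻⁶ m/s²

9.25 × 10⁻⁶ m/s²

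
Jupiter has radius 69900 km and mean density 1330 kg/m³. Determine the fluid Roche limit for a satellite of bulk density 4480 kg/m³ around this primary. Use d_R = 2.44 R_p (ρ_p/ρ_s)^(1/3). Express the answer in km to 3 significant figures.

1.14 × 10⁵ km

d_R = 2.44 × 69900 km × (1330/4480)^(1/3)
    = 1.14 × 10⁵ km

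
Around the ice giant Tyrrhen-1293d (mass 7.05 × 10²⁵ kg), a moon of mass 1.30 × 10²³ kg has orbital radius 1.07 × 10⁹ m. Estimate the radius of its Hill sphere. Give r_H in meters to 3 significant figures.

9.10 × 10⁷ m

r_H ≈ a (m/3M)^(1/3)
    = (1.07 × 10⁹) × (1.30 × 10²³ / (3 × 7.05 × 10²⁵))^(1/3)
    = 9.10 × 10⁷ m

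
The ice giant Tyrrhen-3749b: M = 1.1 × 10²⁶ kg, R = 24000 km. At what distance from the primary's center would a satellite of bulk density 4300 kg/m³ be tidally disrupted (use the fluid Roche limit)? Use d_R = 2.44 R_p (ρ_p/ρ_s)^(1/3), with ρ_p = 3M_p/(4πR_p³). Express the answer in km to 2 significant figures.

ρ_p = 3M_p/(4πR_p³) = 3 × (1.1 × 10²⁶) / (4π × (2.4 × 10⁷ m)³) = 1900 kg/m³
d_R = 2.44 × 24000 km × (1900/4300)^(1/3)
    = 45000 km

45000 km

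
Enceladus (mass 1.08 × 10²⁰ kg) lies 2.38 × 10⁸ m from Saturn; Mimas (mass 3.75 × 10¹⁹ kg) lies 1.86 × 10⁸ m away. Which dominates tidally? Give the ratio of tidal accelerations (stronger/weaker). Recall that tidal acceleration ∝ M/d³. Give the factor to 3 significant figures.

Tidal acceleration ∝ M/d³, so compare M/d³ for each.
Enceladus: (1.08 × 10²⁰) / (2.38 × 10⁸)³ = 8.011 × 10⁻⁶
Mimas: (3.75 × 10¹⁹) / (1.86 × 10⁸)³ = 5.828 × 10⁻⁶
Ratio (larger/smaller) = 1.37

Enceladus, by a factor of ≈ 1.37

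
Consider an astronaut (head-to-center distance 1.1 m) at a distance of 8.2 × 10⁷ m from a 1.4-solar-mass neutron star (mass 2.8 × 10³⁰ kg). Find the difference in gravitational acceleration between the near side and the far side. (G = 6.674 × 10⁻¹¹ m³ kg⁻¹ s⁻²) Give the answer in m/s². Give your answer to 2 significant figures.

1.5 × 10⁻³ m/s²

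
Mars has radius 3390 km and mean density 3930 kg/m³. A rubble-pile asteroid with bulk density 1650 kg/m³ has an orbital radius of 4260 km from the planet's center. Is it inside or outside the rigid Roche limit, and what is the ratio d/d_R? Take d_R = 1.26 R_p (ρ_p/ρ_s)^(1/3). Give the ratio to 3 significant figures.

d_R = 1.26 × (3390 km) × (3930/1650)^(1/3) = 5704 km
d/d_R = (4260) / (5704) = 0.747
Since d/d_R < 1, the body is inside the Roche limit.

inside; d/d_R ≈ 0.747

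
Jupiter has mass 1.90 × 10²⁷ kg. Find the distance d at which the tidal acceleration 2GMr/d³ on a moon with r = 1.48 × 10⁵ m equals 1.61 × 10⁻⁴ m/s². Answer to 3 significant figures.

2GMr/d³ = a_tidal  ⇒  d = (2GMr / a_tidal)^(1/3)
d = (2 × 6.674×10⁻¹¹ × (1.90 × 10²⁷) × (1.48 × 10⁵) / (1.61 × 10⁻⁴))^(1/3)
  = 6.15 × 10⁸ m

6.15 × 10⁸ m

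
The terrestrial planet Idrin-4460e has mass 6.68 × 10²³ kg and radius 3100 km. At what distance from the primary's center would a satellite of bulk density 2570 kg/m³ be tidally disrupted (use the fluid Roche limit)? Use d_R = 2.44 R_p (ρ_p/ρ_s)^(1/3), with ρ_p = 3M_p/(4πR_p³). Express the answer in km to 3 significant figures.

9660 km

ρ_p = 3M_p/(4πR_p³) = 3 × (6.68 × 10²³) / (4π × (3.10 × 10⁶ m)³) = 5350 kg/m³
d_R = 2.44 × 3100 km × (5350/2570)^(1/3)
    = 9660 km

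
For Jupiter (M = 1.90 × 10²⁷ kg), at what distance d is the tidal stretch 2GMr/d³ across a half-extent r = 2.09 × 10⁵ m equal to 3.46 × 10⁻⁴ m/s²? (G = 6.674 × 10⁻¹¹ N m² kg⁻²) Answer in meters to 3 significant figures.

2GMr/d³ = a_tidal  ⇒  d = (2GMr / a_tidal)^(1/3)
d = (2 × 6.674×10⁻¹¹ × (1.90 × 10²⁷) × (2.09 × 10⁵) / (3.46 × 10⁻⁴))^(1/3)
  = 5.35 × 10⁸ m

5.35 × 10⁸ m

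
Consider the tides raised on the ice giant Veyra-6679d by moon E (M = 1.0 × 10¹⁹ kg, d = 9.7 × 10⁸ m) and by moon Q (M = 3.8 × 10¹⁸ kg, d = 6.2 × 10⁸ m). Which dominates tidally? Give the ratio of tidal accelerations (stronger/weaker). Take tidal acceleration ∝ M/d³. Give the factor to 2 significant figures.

The tide-raising term goes as M/d³ (the gradient of a 1/d² field).
Moon E: (1.0 × 10¹⁹) / (9.7 × 10⁸)³ = 1.096 × 10⁻⁸
Moon Q: (3.8 × 10¹⁸) / (6.2 × 10⁸)³ = 1.594 × 10⁻⁸
Ratio (larger/smaller) = 1.5

Moon Q, by a factor of ≈ 1.5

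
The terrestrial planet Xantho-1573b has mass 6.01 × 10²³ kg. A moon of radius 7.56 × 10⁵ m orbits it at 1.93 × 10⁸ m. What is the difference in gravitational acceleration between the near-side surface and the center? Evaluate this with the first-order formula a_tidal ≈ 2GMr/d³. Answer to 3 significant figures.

8.44 × 10⁻⁶ m/s²

Δa = 2GMr/d³
   = 2 × (6.674 × 10⁻¹¹) × (6.01 × 10²³) × (7.56 × 10⁵) / (1.93 × 10⁸)³
   = 8.44 × 10⁻⁶ m/s²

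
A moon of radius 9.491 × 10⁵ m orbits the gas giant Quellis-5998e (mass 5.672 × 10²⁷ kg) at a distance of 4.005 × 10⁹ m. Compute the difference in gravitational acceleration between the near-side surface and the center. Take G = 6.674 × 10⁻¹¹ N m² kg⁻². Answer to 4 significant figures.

1.119 × 10⁻⁵ m/s²

Δg = 2GMr/d³
   = 2 × (6.674 × 10⁻¹¹) × (5.672 × 10²⁷) × (9.491 × 10⁵) / (4.005 × 10⁹)³
   = 1.119 × 10⁻⁵ m/s²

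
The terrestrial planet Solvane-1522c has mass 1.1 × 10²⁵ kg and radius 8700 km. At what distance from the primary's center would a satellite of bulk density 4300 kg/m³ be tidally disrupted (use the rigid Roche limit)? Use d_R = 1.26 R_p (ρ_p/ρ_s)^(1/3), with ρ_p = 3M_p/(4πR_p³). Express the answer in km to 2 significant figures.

11000 km

ρ_p = 3M_p/(4πR_p³) = 3 × (1.1 × 10²⁵) / (4π × (8.7 × 10⁶ m)³) = 4000 kg/m³
d_R = 1.26 × 8700 km × (4000/4300)^(1/3)
    = 11000 km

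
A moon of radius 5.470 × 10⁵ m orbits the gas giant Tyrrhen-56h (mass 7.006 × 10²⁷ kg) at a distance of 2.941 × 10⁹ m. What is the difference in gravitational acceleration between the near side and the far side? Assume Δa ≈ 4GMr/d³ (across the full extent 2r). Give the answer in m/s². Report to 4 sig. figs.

4.022 × 10⁻⁵ m/s²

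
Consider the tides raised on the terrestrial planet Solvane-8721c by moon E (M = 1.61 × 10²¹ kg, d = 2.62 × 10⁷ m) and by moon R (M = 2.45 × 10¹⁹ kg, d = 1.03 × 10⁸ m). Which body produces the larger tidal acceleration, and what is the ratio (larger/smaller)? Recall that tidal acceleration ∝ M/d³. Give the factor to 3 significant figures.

Moon E, by a factor of ≈ 3990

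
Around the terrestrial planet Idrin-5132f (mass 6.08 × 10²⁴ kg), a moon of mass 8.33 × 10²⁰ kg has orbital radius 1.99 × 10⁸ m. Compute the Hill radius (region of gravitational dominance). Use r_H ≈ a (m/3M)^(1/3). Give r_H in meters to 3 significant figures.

r_H ≈ a (m/3M)^(1/3)
    = (1.99 × 10⁸) × (8.33 × 10²⁰ / (3 × 6.08 × 10²⁴))^(1/3)
    = 7.11 × 10⁶ m

7.11 × 10⁶ m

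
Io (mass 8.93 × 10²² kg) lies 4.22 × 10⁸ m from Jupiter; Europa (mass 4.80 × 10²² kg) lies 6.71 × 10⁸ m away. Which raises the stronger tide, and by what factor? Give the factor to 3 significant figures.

The tide-raising term goes as M/d³ (the gradient of a 1/d² field).
Io: (8.93 × 10²²) / (4.22 × 10⁸)³ = 1.188 × 10⁻³
Europa: (4.80 × 10²²) / (6.71 × 10⁸)³ = 1.589 × 10⁻⁴
Ratio (larger/smaller) = 7.48

Io, by a factor of ≈ 7.48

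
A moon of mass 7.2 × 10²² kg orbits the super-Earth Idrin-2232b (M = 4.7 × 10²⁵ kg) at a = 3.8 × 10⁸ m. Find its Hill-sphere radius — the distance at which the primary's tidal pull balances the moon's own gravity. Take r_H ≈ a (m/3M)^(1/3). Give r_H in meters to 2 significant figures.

3.0 × 10⁷ m

r_H ≈ a (m/3M)^(1/3)
    = (3.8 × 10⁸) × (7.2 × 10²² / (3 × 4.7 × 10²⁵))^(1/3)
    = 3.0 × 10⁷ m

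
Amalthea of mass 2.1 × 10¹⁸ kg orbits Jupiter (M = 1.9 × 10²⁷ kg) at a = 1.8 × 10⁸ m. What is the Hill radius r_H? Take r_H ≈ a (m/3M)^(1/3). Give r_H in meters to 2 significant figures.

1.3 × 10⁵ m

r_H ≈ a (m/3M)^(1/3)
    = (1.8 × 10⁸) × (2.1 × 10¹⁸ / (3 × 1.9 × 10²⁷))^(1/3)
    = 1.3 × 10⁵ m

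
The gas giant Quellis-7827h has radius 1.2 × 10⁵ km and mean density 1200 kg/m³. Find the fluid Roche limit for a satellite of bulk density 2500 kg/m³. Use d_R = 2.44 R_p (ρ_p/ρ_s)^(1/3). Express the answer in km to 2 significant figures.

2.3 × 10⁵ km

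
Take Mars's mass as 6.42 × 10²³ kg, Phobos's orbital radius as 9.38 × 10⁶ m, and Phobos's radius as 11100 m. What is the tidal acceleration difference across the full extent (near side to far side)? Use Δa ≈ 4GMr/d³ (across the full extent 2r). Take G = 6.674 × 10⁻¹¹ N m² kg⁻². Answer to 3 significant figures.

2.31 × 10⁻³ m/s²

Near-to-far spans 2r, so the tidal difference is twice the near-to-center value: 4GMr/d³.
Δa = 4GMr/d³
   = 4 × (6.674 × 10⁻¹¹) × (6.42 × 10²³) × (11100) / (9.38 × 10⁶)³
   = 2.31 × 10⁻³ m/s²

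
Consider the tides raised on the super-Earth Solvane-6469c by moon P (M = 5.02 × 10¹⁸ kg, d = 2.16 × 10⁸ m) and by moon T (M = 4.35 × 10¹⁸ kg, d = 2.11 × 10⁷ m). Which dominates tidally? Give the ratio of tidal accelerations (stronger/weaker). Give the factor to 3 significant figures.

Moon T, by a factor of ≈ 930

Compare M/d³ for the two perturbers:
Moon P: (5.02 × 10¹⁸) / (2.16 × 10⁸)³ = 4.981 × 10⁻⁷
Moon T: (4.35 × 10¹⁸) / (2.11 × 10⁷)³ = 4.631 × 10⁻⁴
Ratio (larger/smaller) = 930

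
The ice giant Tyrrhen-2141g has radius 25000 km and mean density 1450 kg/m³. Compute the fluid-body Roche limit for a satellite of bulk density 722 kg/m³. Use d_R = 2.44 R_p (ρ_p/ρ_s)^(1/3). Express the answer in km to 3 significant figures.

77000 km

d_R = 2.44 × 25000 km × (1450/722)^(1/3)
    = 77000 km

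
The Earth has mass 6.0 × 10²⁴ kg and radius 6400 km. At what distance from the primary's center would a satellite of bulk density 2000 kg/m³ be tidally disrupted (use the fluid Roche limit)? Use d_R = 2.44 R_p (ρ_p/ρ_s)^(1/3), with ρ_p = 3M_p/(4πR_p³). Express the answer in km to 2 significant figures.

ρ_p = 3M_p/(4πR_p³) = 3 × (6.0 × 10²⁴) / (4π × (6.4 × 10⁶ m)³) = 5500 kg/m³
d_R = 2.44 × 6400 km × (5500/2000)^(1/3)
    = 22000 km

22000 km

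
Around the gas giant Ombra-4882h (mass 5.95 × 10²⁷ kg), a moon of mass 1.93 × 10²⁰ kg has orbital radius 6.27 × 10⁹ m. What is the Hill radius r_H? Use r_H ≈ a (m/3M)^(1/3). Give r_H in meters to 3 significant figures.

1.39 × 10⁷ m

r_H ≈ a (m/3M)^(1/3)
    = (6.27 × 10⁹) × (1.93 × 10²⁰ / (3 × 5.95 × 10²⁷))^(1/3)
    = 1.39 × 10⁷ m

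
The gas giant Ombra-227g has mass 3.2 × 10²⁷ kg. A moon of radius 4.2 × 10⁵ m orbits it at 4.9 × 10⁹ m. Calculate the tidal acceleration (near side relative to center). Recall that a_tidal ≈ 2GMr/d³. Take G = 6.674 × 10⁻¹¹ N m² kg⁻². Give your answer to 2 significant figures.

1.5 × 10⁻⁶ m/s²

a_tidal = 2GMr/d³
        = 2 × (6.674 × 10⁻¹¹) × (3.2 × 10²⁷) × (4.2 × 10⁵) / (4.9 × 10⁹)³
        = 1.5 × 10⁻⁶ m/s²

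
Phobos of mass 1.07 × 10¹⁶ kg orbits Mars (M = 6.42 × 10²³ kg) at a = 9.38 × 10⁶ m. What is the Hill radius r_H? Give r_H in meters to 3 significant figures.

1.66 × 10⁴ m

r_H ≈ a (m/3M)^(1/3)
    = (9.38 × 10⁶) × (1.07 × 10¹⁶ / (3 × 6.42 × 10²³))^(1/3)
    = 1.66 × 10⁴ m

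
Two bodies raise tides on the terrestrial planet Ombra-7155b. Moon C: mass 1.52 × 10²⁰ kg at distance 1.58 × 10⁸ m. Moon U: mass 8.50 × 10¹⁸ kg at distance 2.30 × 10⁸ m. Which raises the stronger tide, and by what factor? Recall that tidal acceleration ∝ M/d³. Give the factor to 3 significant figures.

Tidal stretch scales as M/d³; compute that for each body.
Moon C: (1.52 × 10²⁰) / (1.58 × 10⁸)³ = 3.854 × 10⁻⁵
Moon U: (8.50 × 10¹⁸) / (2.30 × 10⁸)³ = 6.986 × 10⁻⁷
Ratio (larger/smaller) = 55.2

Moon C, by a factor of ≈ 55.2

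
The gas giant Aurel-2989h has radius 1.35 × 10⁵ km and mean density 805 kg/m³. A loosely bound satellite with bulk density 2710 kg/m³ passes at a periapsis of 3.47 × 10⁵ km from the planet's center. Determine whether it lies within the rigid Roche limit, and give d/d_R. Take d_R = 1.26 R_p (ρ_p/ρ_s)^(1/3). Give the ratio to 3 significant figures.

outside; d/d_R ≈ 3.06

d_R = 1.26 × (1.35 × 10⁵ km) × (805/2710)^(1/3) = 1.135 × 10⁵ km
d/d_R = (3.47 × 10⁵) / (1.135 × 10⁵) = 3.06
Since d/d_R > 1, the body is outside the Roche limit.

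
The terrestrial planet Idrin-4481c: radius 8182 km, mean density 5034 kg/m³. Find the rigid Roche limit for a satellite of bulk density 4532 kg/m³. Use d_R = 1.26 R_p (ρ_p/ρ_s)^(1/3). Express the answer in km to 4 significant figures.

10680 km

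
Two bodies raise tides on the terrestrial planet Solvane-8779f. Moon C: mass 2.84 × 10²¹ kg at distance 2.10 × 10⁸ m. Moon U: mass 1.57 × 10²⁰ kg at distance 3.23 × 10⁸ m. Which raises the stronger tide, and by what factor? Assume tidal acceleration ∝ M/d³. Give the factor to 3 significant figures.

Moon C, by a factor of ≈ 65.8

The tide-raising term goes as M/d³ (the gradient of a 1/d² field).
Moon C: (2.84 × 10²¹) / (2.10 × 10⁸)³ = 3.067 × 10⁻⁴
Moon U: (1.57 × 10²⁰) / (3.23 × 10⁸)³ = 4.659 × 10⁻⁶
Ratio (larger/smaller) = 65.8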